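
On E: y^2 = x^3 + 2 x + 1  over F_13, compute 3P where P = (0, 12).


k = 3 = 11_2 (binary, LSB first: 11)
Double-and-add from P = (0, 12):
  bit 0 = 1: acc = O + (0, 12) = (0, 12)
  bit 1 = 1: acc = (0, 12) + (1, 2) = (8, 3)

3P = (8, 3)


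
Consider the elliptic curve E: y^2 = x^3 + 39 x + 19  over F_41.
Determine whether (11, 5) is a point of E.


Check whether y^2 = x^3 + 39 x + 19 (mod 41) for (x, y) = (11, 5).
LHS: y^2 = 5^2 mod 41 = 25
RHS: x^3 + 39 x + 19 = 11^3 + 39*11 + 19 mod 41 = 16
LHS != RHS

No, not on the curve


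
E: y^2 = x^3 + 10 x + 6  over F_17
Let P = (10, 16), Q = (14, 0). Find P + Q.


P != Q, so use the chord formula.
s = (y2 - y1) / (x2 - x1) = (1) / (4) mod 17 = 13
x3 = s^2 - x1 - x2 mod 17 = 13^2 - 10 - 14 = 9
y3 = s (x1 - x3) - y1 mod 17 = 13 * (10 - 9) - 16 = 14

P + Q = (9, 14)


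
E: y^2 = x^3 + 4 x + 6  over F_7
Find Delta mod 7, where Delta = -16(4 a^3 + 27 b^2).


4 a^3 + 27 b^2 = 4*4^3 + 27*6^2 = 256 + 972 = 1228
Delta = -16 * (1228) = -19648
Delta mod 7 = 1

Delta = 1 (mod 7)


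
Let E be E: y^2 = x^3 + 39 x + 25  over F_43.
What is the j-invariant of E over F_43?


Delta = -16(4 a^3 + 27 b^2) mod 43 = 8
-1728 * (4 a)^3 = -1728 * (4*39)^3 mod 43 = 2
j = 2 * 8^(-1) mod 43 = 11

j = 11 (mod 43)


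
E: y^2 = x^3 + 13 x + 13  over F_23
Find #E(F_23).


For each x in F_23, count y with y^2 = x^3 + 13 x + 13 mod 23:
  x = 0: RHS = 13, y in [6, 17]  -> 2 point(s)
  x = 1: RHS = 4, y in [2, 21]  -> 2 point(s)
  x = 2: RHS = 1, y in [1, 22]  -> 2 point(s)
  x = 6: RHS = 8, y in [10, 13]  -> 2 point(s)
  x = 8: RHS = 8, y in [10, 13]  -> 2 point(s)
  x = 9: RHS = 8, y in [10, 13]  -> 2 point(s)
  x = 10: RHS = 16, y in [4, 19]  -> 2 point(s)
  x = 14: RHS = 18, y in [8, 15]  -> 2 point(s)
  x = 15: RHS = 18, y in [8, 15]  -> 2 point(s)
  x = 16: RHS = 16, y in [4, 19]  -> 2 point(s)
  x = 17: RHS = 18, y in [8, 15]  -> 2 point(s)
  x = 19: RHS = 12, y in [9, 14]  -> 2 point(s)
  x = 20: RHS = 16, y in [4, 19]  -> 2 point(s)
  x = 21: RHS = 2, y in [5, 18]  -> 2 point(s)
Affine points: 28. Add the point at infinity: total = 29.

#E(F_23) = 29


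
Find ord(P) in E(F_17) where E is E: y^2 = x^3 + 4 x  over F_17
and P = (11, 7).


Compute successive multiples of P until we hit O:
  1P = (11, 7)
  2P = (8, 0)
  3P = (11, 10)
  4P = O

ord(P) = 4


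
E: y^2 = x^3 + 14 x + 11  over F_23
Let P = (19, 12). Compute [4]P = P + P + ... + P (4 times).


k = 4 = 100_2 (binary, LSB first: 001)
Double-and-add from P = (19, 12):
  bit 0 = 0: acc unchanged = O
  bit 1 = 0: acc unchanged = O
  bit 2 = 1: acc = O + (4, 19) = (4, 19)

4P = (4, 19)


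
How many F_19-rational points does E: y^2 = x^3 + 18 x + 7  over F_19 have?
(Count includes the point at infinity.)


For each x in F_19, count y with y^2 = x^3 + 18 x + 7 mod 19:
  x = 0: RHS = 7, y in [8, 11]  -> 2 point(s)
  x = 1: RHS = 7, y in [8, 11]  -> 2 point(s)
  x = 7: RHS = 1, y in [1, 18]  -> 2 point(s)
  x = 8: RHS = 17, y in [6, 13]  -> 2 point(s)
  x = 9: RHS = 5, y in [9, 10]  -> 2 point(s)
  x = 10: RHS = 9, y in [3, 16]  -> 2 point(s)
  x = 11: RHS = 16, y in [4, 15]  -> 2 point(s)
  x = 13: RHS = 6, y in [5, 14]  -> 2 point(s)
  x = 14: RHS = 1, y in [1, 18]  -> 2 point(s)
  x = 15: RHS = 4, y in [2, 17]  -> 2 point(s)
  x = 17: RHS = 1, y in [1, 18]  -> 2 point(s)
  x = 18: RHS = 7, y in [8, 11]  -> 2 point(s)
Affine points: 24. Add the point at infinity: total = 25.

#E(F_19) = 25


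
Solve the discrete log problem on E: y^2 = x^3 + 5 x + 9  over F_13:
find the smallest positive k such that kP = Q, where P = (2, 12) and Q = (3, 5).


Enumerate multiples of P until we hit Q = (3, 5):
  1P = (2, 12)
  2P = (0, 10)
  3P = (12, 4)
  4P = (9, 4)
  5P = (11, 2)
  6P = (3, 5)
Match found at i = 6.

k = 6


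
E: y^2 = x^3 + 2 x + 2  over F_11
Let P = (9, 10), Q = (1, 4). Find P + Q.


P != Q, so use the chord formula.
s = (y2 - y1) / (x2 - x1) = (5) / (3) mod 11 = 9
x3 = s^2 - x1 - x2 mod 11 = 9^2 - 9 - 1 = 5
y3 = s (x1 - x3) - y1 mod 11 = 9 * (9 - 5) - 10 = 4

P + Q = (5, 4)


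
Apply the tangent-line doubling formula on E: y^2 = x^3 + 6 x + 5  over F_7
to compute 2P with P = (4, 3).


Doubling: s = (3 x1^2 + a) / (2 y1)
s = (3*4^2 + 6) / (2*3) mod 7 = 2
x3 = s^2 - 2 x1 mod 7 = 2^2 - 2*4 = 3
y3 = s (x1 - x3) - y1 mod 7 = 2 * (4 - 3) - 3 = 6

2P = (3, 6)


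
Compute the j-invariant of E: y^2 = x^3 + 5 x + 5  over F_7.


Delta = -16(4 a^3 + 27 b^2) mod 7 = 2
-1728 * (4 a)^3 = -1728 * (4*5)^3 mod 7 = 6
j = 6 * 2^(-1) mod 7 = 3

j = 3 (mod 7)


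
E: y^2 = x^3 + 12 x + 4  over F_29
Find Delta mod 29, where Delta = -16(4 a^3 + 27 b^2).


4 a^3 + 27 b^2 = 4*12^3 + 27*4^2 = 6912 + 432 = 7344
Delta = -16 * (7344) = -117504
Delta mod 29 = 4

Delta = 4 (mod 29)


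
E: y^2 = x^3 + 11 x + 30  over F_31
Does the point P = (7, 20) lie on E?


Check whether y^2 = x^3 + 11 x + 30 (mod 31) for (x, y) = (7, 20).
LHS: y^2 = 20^2 mod 31 = 28
RHS: x^3 + 11 x + 30 = 7^3 + 11*7 + 30 mod 31 = 16
LHS != RHS

No, not on the curve


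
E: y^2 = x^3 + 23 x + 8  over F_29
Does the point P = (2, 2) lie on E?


Check whether y^2 = x^3 + 23 x + 8 (mod 29) for (x, y) = (2, 2).
LHS: y^2 = 2^2 mod 29 = 4
RHS: x^3 + 23 x + 8 = 2^3 + 23*2 + 8 mod 29 = 4
LHS = RHS

Yes, on the curve


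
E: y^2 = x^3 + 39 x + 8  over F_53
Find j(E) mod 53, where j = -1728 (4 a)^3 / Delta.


Delta = -16(4 a^3 + 27 b^2) mod 53 = 45
-1728 * (4 a)^3 = -1728 * (4*39)^3 mod 53 = 16
j = 16 * 45^(-1) mod 53 = 51

j = 51 (mod 53)


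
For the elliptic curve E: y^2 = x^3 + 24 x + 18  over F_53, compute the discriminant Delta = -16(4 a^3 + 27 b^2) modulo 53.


4 a^3 + 27 b^2 = 4*24^3 + 27*18^2 = 55296 + 8748 = 64044
Delta = -16 * (64044) = -1024704
Delta mod 53 = 51

Delta = 51 (mod 53)


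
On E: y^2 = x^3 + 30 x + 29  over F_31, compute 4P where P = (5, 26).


k = 4 = 100_2 (binary, LSB first: 001)
Double-and-add from P = (5, 26):
  bit 0 = 0: acc unchanged = O
  bit 1 = 0: acc unchanged = O
  bit 2 = 1: acc = O + (15, 14) = (15, 14)

4P = (15, 14)


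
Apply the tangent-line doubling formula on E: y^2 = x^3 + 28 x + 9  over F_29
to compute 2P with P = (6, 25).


Doubling: s = (3 x1^2 + a) / (2 y1)
s = (3*6^2 + 28) / (2*25) mod 29 = 12
x3 = s^2 - 2 x1 mod 29 = 12^2 - 2*6 = 16
y3 = s (x1 - x3) - y1 mod 29 = 12 * (6 - 16) - 25 = 0

2P = (16, 0)


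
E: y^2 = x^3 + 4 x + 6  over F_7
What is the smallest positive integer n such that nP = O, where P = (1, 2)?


Compute successive multiples of P until we hit O:
  1P = (1, 2)
  2P = (5, 5)
  3P = (2, 6)
  4P = (6, 6)
  5P = (4, 4)
  6P = (4, 3)
  7P = (6, 1)
  8P = (2, 1)
  ... (continuing to 11P)
  11P = O

ord(P) = 11


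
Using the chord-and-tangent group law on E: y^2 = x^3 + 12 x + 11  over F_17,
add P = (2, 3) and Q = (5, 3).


P != Q, so use the chord formula.
s = (y2 - y1) / (x2 - x1) = (0) / (3) mod 17 = 0
x3 = s^2 - x1 - x2 mod 17 = 0^2 - 2 - 5 = 10
y3 = s (x1 - x3) - y1 mod 17 = 0 * (2 - 10) - 3 = 14

P + Q = (10, 14)


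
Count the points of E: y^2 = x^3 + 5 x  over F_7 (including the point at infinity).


For each x in F_7, count y with y^2 = x^3 + 5 x + 0 mod 7:
  x = 0: RHS = 0, y in [0]  -> 1 point(s)
  x = 2: RHS = 4, y in [2, 5]  -> 2 point(s)
  x = 3: RHS = 0, y in [0]  -> 1 point(s)
  x = 4: RHS = 0, y in [0]  -> 1 point(s)
  x = 6: RHS = 1, y in [1, 6]  -> 2 point(s)
Affine points: 7. Add the point at infinity: total = 8.

#E(F_7) = 8


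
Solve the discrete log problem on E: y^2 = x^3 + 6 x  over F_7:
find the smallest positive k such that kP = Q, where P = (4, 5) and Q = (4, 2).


Enumerate multiples of P until we hit Q = (4, 2):
  1P = (4, 5)
  2P = (1, 0)
  3P = (4, 2)
Match found at i = 3.

k = 3


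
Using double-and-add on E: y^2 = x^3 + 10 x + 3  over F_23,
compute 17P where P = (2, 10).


k = 17 = 10001_2 (binary, LSB first: 10001)
Double-and-add from P = (2, 10):
  bit 0 = 1: acc = O + (2, 10) = (2, 10)
  bit 1 = 0: acc unchanged = (2, 10)
  bit 2 = 0: acc unchanged = (2, 10)
  bit 3 = 0: acc unchanged = (2, 10)
  bit 4 = 1: acc = (2, 10) + (16, 2) = (18, 9)

17P = (18, 9)


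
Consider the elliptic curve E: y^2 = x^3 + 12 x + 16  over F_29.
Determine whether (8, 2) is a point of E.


Check whether y^2 = x^3 + 12 x + 16 (mod 29) for (x, y) = (8, 2).
LHS: y^2 = 2^2 mod 29 = 4
RHS: x^3 + 12 x + 16 = 8^3 + 12*8 + 16 mod 29 = 15
LHS != RHS

No, not on the curve


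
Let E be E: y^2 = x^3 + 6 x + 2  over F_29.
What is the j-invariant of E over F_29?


Delta = -16(4 a^3 + 27 b^2) mod 29 = 21
-1728 * (4 a)^3 = -1728 * (4*6)^3 mod 29 = 8
j = 8 * 21^(-1) mod 29 = 28

j = 28 (mod 29)


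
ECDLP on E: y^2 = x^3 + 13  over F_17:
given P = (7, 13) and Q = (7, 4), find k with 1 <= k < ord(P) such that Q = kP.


Enumerate multiples of P until we hit Q = (7, 4):
  1P = (7, 13)
  2P = (11, 1)
  3P = (8, 7)
  4P = (4, 3)
  5P = (2, 15)
  6P = (0, 8)
  7P = (6, 12)
  8P = (5, 6)
  9P = (13, 0)
  10P = (5, 11)
  11P = (6, 5)
  12P = (0, 9)
  13P = (2, 2)
  14P = (4, 14)
  15P = (8, 10)
  16P = (11, 16)
  17P = (7, 4)
Match found at i = 17.

k = 17


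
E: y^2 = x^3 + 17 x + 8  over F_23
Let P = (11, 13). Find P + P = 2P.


Doubling: s = (3 x1^2 + a) / (2 y1)
s = (3*11^2 + 17) / (2*13) mod 23 = 4
x3 = s^2 - 2 x1 mod 23 = 4^2 - 2*11 = 17
y3 = s (x1 - x3) - y1 mod 23 = 4 * (11 - 17) - 13 = 9

2P = (17, 9)


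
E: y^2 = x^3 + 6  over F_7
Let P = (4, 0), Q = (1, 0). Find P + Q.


P != Q, so use the chord formula.
s = (y2 - y1) / (x2 - x1) = (0) / (4) mod 7 = 0
x3 = s^2 - x1 - x2 mod 7 = 0^2 - 4 - 1 = 2
y3 = s (x1 - x3) - y1 mod 7 = 0 * (4 - 2) - 0 = 0

P + Q = (2, 0)


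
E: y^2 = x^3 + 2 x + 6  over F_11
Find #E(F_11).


For each x in F_11, count y with y^2 = x^3 + 2 x + 6 mod 11:
  x = 1: RHS = 9, y in [3, 8]  -> 2 point(s)
  x = 4: RHS = 1, y in [1, 10]  -> 2 point(s)
  x = 5: RHS = 9, y in [3, 8]  -> 2 point(s)
  x = 6: RHS = 3, y in [5, 6]  -> 2 point(s)
  x = 7: RHS = 0, y in [0]  -> 1 point(s)
  x = 9: RHS = 5, y in [4, 7]  -> 2 point(s)
  x = 10: RHS = 3, y in [5, 6]  -> 2 point(s)
Affine points: 13. Add the point at infinity: total = 14.

#E(F_11) = 14


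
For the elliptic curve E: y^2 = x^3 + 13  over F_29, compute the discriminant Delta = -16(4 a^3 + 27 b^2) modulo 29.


4 a^3 + 27 b^2 = 4*0^3 + 27*13^2 = 0 + 4563 = 4563
Delta = -16 * (4563) = -73008
Delta mod 29 = 14

Delta = 14 (mod 29)


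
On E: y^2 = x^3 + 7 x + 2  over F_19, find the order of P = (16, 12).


Compute successive multiples of P until we hit O:
  1P = (16, 12)
  2P = (15, 10)
  3P = (11, 17)
  4P = (12, 3)
  5P = (2, 10)
  6P = (8, 0)
  7P = (2, 9)
  8P = (12, 16)
  ... (continuing to 12P)
  12P = O

ord(P) = 12


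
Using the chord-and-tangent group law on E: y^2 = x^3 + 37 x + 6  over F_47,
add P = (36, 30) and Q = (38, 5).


P != Q, so use the chord formula.
s = (y2 - y1) / (x2 - x1) = (22) / (2) mod 47 = 11
x3 = s^2 - x1 - x2 mod 47 = 11^2 - 36 - 38 = 0
y3 = s (x1 - x3) - y1 mod 47 = 11 * (36 - 0) - 30 = 37

P + Q = (0, 37)


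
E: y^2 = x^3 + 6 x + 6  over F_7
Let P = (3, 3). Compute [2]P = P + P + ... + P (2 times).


k = 2 = 10_2 (binary, LSB first: 01)
Double-and-add from P = (3, 3):
  bit 0 = 0: acc unchanged = O
  bit 1 = 1: acc = O + (5, 0) = (5, 0)

2P = (5, 0)


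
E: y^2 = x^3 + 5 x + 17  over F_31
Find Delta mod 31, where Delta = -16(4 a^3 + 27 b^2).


4 a^3 + 27 b^2 = 4*5^3 + 27*17^2 = 500 + 7803 = 8303
Delta = -16 * (8303) = -132848
Delta mod 31 = 18

Delta = 18 (mod 31)


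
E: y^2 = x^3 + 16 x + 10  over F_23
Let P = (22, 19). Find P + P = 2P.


Doubling: s = (3 x1^2 + a) / (2 y1)
s = (3*22^2 + 16) / (2*19) mod 23 = 12
x3 = s^2 - 2 x1 mod 23 = 12^2 - 2*22 = 8
y3 = s (x1 - x3) - y1 mod 23 = 12 * (22 - 8) - 19 = 11

2P = (8, 11)


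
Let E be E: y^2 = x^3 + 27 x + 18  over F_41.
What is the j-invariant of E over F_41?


Delta = -16(4 a^3 + 27 b^2) mod 41 = 19
-1728 * (4 a)^3 = -1728 * (4*27)^3 mod 41 = 37
j = 37 * 19^(-1) mod 41 = 30

j = 30 (mod 41)


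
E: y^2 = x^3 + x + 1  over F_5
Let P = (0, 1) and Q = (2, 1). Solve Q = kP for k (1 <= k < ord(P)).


Enumerate multiples of P until we hit Q = (2, 1):
  1P = (0, 1)
  2P = (4, 2)
  3P = (2, 1)
Match found at i = 3.

k = 3


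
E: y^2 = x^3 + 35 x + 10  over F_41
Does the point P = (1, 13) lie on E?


Check whether y^2 = x^3 + 35 x + 10 (mod 41) for (x, y) = (1, 13).
LHS: y^2 = 13^2 mod 41 = 5
RHS: x^3 + 35 x + 10 = 1^3 + 35*1 + 10 mod 41 = 5
LHS = RHS

Yes, on the curve


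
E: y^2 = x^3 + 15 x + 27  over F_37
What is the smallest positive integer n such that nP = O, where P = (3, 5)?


Compute successive multiples of P until we hit O:
  1P = (3, 5)
  2P = (22, 4)
  3P = (16, 21)
  4P = (2, 19)
  5P = (6, 0)
  6P = (2, 18)
  7P = (16, 16)
  8P = (22, 33)
  ... (continuing to 10P)
  10P = O

ord(P) = 10


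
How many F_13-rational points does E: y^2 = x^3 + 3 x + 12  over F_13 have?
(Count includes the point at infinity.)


For each x in F_13, count y with y^2 = x^3 + 3 x + 12 mod 13:
  x = 0: RHS = 12, y in [5, 8]  -> 2 point(s)
  x = 1: RHS = 3, y in [4, 9]  -> 2 point(s)
  x = 2: RHS = 0, y in [0]  -> 1 point(s)
  x = 3: RHS = 9, y in [3, 10]  -> 2 point(s)
  x = 4: RHS = 10, y in [6, 7]  -> 2 point(s)
  x = 5: RHS = 9, y in [3, 10]  -> 2 point(s)
  x = 6: RHS = 12, y in [5, 8]  -> 2 point(s)
  x = 7: RHS = 12, y in [5, 8]  -> 2 point(s)
  x = 9: RHS = 1, y in [1, 12]  -> 2 point(s)
Affine points: 17. Add the point at infinity: total = 18.

#E(F_13) = 18


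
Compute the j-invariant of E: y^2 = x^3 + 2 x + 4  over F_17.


Delta = -16(4 a^3 + 27 b^2) mod 17 = 5
-1728 * (4 a)^3 = -1728 * (4*2)^3 mod 17 = 12
j = 12 * 5^(-1) mod 17 = 16

j = 16 (mod 17)


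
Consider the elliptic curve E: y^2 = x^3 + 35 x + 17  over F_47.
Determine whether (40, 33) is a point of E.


Check whether y^2 = x^3 + 35 x + 17 (mod 47) for (x, y) = (40, 33).
LHS: y^2 = 33^2 mod 47 = 8
RHS: x^3 + 35 x + 17 = 40^3 + 35*40 + 17 mod 47 = 40
LHS != RHS

No, not on the curve


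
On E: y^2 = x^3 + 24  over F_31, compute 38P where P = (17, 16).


k = 38 = 100110_2 (binary, LSB first: 011001)
Double-and-add from P = (17, 16):
  bit 0 = 0: acc unchanged = O
  bit 1 = 1: acc = O + (29, 27) = (29, 27)
  bit 2 = 1: acc = (29, 27) + (14, 28) = (23, 16)
  bit 3 = 0: acc unchanged = (23, 16)
  bit 4 = 0: acc unchanged = (23, 16)
  bit 5 = 1: acc = (23, 16) + (2, 1) = (16, 20)

38P = (16, 20)


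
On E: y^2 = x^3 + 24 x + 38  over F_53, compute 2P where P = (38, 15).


Doubling: s = (3 x1^2 + a) / (2 y1)
s = (3*38^2 + 24) / (2*15) mod 53 = 18
x3 = s^2 - 2 x1 mod 53 = 18^2 - 2*38 = 36
y3 = s (x1 - x3) - y1 mod 53 = 18 * (38 - 36) - 15 = 21

2P = (36, 21)


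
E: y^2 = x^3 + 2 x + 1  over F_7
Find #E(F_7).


For each x in F_7, count y with y^2 = x^3 + 2 x + 1 mod 7:
  x = 0: RHS = 1, y in [1, 6]  -> 2 point(s)
  x = 1: RHS = 4, y in [2, 5]  -> 2 point(s)
Affine points: 4. Add the point at infinity: total = 5.

#E(F_7) = 5


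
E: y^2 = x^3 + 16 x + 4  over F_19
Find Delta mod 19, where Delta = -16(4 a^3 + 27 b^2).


4 a^3 + 27 b^2 = 4*16^3 + 27*4^2 = 16384 + 432 = 16816
Delta = -16 * (16816) = -269056
Delta mod 19 = 3

Delta = 3 (mod 19)


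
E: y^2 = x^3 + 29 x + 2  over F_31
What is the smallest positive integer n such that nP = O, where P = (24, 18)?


Compute successive multiples of P until we hit O:
  1P = (24, 18)
  2P = (18, 1)
  3P = (22, 29)
  4P = (23, 23)
  5P = (9, 0)
  6P = (23, 8)
  7P = (22, 2)
  8P = (18, 30)
  ... (continuing to 10P)
  10P = O

ord(P) = 10


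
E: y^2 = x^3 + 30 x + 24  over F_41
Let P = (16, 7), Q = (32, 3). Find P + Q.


P != Q, so use the chord formula.
s = (y2 - y1) / (x2 - x1) = (37) / (16) mod 41 = 10
x3 = s^2 - x1 - x2 mod 41 = 10^2 - 16 - 32 = 11
y3 = s (x1 - x3) - y1 mod 41 = 10 * (16 - 11) - 7 = 2

P + Q = (11, 2)


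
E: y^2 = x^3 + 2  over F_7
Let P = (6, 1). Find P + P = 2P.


Doubling: s = (3 x1^2 + a) / (2 y1)
s = (3*6^2 + 0) / (2*1) mod 7 = 5
x3 = s^2 - 2 x1 mod 7 = 5^2 - 2*6 = 6
y3 = s (x1 - x3) - y1 mod 7 = 5 * (6 - 6) - 1 = 6

2P = (6, 6)


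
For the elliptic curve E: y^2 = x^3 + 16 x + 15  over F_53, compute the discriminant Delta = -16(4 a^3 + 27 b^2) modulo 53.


4 a^3 + 27 b^2 = 4*16^3 + 27*15^2 = 16384 + 6075 = 22459
Delta = -16 * (22459) = -359344
Delta mod 53 = 49

Delta = 49 (mod 53)


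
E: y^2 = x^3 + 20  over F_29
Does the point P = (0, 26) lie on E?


Check whether y^2 = x^3 + 0 x + 20 (mod 29) for (x, y) = (0, 26).
LHS: y^2 = 26^2 mod 29 = 9
RHS: x^3 + 0 x + 20 = 0^3 + 0*0 + 20 mod 29 = 20
LHS != RHS

No, not on the curve


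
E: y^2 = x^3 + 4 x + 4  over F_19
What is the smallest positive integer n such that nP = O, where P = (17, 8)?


Compute successive multiples of P until we hit O:
  1P = (17, 8)
  2P = (5, 4)
  3P = (14, 12)
  4P = (13, 12)
  5P = (9, 3)
  6P = (2, 18)
  7P = (11, 7)
  8P = (0, 17)
  ... (continuing to 26P)
  26P = O

ord(P) = 26


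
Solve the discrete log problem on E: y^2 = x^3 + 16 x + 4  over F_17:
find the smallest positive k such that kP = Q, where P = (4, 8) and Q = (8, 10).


Enumerate multiples of P until we hit Q = (8, 10):
  1P = (4, 8)
  2P = (8, 10)
Match found at i = 2.

k = 2


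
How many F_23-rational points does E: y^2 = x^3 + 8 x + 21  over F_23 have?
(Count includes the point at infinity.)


For each x in F_23, count y with y^2 = x^3 + 8 x + 21 mod 23:
  x = 3: RHS = 3, y in [7, 16]  -> 2 point(s)
  x = 4: RHS = 2, y in [5, 18]  -> 2 point(s)
  x = 5: RHS = 2, y in [5, 18]  -> 2 point(s)
  x = 6: RHS = 9, y in [3, 20]  -> 2 point(s)
  x = 7: RHS = 6, y in [11, 12]  -> 2 point(s)
  x = 14: RHS = 2, y in [5, 18]  -> 2 point(s)
  x = 16: RHS = 13, y in [6, 17]  -> 2 point(s)
  x = 20: RHS = 16, y in [4, 19]  -> 2 point(s)
  x = 22: RHS = 12, y in [9, 14]  -> 2 point(s)
Affine points: 18. Add the point at infinity: total = 19.

#E(F_23) = 19


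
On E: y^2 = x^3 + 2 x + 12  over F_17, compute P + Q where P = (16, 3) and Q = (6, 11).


P != Q, so use the chord formula.
s = (y2 - y1) / (x2 - x1) = (8) / (7) mod 17 = 6
x3 = s^2 - x1 - x2 mod 17 = 6^2 - 16 - 6 = 14
y3 = s (x1 - x3) - y1 mod 17 = 6 * (16 - 14) - 3 = 9

P + Q = (14, 9)


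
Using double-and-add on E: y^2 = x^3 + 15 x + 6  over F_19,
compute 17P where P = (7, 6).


k = 17 = 10001_2 (binary, LSB first: 10001)
Double-and-add from P = (7, 6):
  bit 0 = 1: acc = O + (7, 6) = (7, 6)
  bit 1 = 0: acc unchanged = (7, 6)
  bit 2 = 0: acc unchanged = (7, 6)
  bit 3 = 0: acc unchanged = (7, 6)
  bit 4 = 1: acc = (7, 6) + (11, 18) = (10, 4)

17P = (10, 4)


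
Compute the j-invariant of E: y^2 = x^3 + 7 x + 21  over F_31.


Delta = -16(4 a^3 + 27 b^2) mod 31 = 10
-1728 * (4 a)^3 = -1728 * (4*7)^3 mod 31 = 1
j = 1 * 10^(-1) mod 31 = 28

j = 28 (mod 31)


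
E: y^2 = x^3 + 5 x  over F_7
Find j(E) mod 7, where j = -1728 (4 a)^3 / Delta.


Delta = -16(4 a^3 + 27 b^2) mod 7 = 1
-1728 * (4 a)^3 = -1728 * (4*5)^3 mod 7 = 6
j = 6 * 1^(-1) mod 7 = 6

j = 6 (mod 7)


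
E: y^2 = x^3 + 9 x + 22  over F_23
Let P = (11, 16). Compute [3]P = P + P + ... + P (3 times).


k = 3 = 11_2 (binary, LSB first: 11)
Double-and-add from P = (11, 16):
  bit 0 = 1: acc = O + (11, 16) = (11, 16)
  bit 1 = 1: acc = (11, 16) + (10, 10) = (15, 6)

3P = (15, 6)


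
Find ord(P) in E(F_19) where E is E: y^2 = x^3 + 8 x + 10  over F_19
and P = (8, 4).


Compute successive multiples of P until we hit O:
  1P = (8, 4)
  2P = (1, 0)
  3P = (8, 15)
  4P = O

ord(P) = 4


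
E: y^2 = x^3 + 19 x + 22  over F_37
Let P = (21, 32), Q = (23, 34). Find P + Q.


P != Q, so use the chord formula.
s = (y2 - y1) / (x2 - x1) = (2) / (2) mod 37 = 1
x3 = s^2 - x1 - x2 mod 37 = 1^2 - 21 - 23 = 31
y3 = s (x1 - x3) - y1 mod 37 = 1 * (21 - 31) - 32 = 32

P + Q = (31, 32)


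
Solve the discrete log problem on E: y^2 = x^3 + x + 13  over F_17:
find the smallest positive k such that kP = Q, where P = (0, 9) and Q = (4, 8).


Enumerate multiples of P until we hit Q = (4, 8):
  1P = (0, 9)
  2P = (1, 7)
  3P = (3, 14)
  4P = (13, 9)
  5P = (4, 8)
Match found at i = 5.

k = 5


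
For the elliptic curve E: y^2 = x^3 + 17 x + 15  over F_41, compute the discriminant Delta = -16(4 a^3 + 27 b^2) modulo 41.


4 a^3 + 27 b^2 = 4*17^3 + 27*15^2 = 19652 + 6075 = 25727
Delta = -16 * (25727) = -411632
Delta mod 41 = 8

Delta = 8 (mod 41)


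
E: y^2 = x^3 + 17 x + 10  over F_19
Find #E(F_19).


For each x in F_19, count y with y^2 = x^3 + 17 x + 10 mod 19:
  x = 1: RHS = 9, y in [3, 16]  -> 2 point(s)
  x = 4: RHS = 9, y in [3, 16]  -> 2 point(s)
  x = 5: RHS = 11, y in [7, 12]  -> 2 point(s)
  x = 6: RHS = 5, y in [9, 10]  -> 2 point(s)
  x = 7: RHS = 16, y in [4, 15]  -> 2 point(s)
  x = 12: RHS = 4, y in [2, 17]  -> 2 point(s)
  x = 14: RHS = 9, y in [3, 16]  -> 2 point(s)
  x = 15: RHS = 11, y in [7, 12]  -> 2 point(s)
  x = 17: RHS = 6, y in [5, 14]  -> 2 point(s)
  x = 18: RHS = 11, y in [7, 12]  -> 2 point(s)
Affine points: 20. Add the point at infinity: total = 21.

#E(F_19) = 21


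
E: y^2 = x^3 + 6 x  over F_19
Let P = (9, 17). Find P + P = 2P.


Doubling: s = (3 x1^2 + a) / (2 y1)
s = (3*9^2 + 6) / (2*17) mod 19 = 9
x3 = s^2 - 2 x1 mod 19 = 9^2 - 2*9 = 6
y3 = s (x1 - x3) - y1 mod 19 = 9 * (9 - 6) - 17 = 10

2P = (6, 10)


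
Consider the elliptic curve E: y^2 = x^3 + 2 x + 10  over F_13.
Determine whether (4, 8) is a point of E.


Check whether y^2 = x^3 + 2 x + 10 (mod 13) for (x, y) = (4, 8).
LHS: y^2 = 8^2 mod 13 = 12
RHS: x^3 + 2 x + 10 = 4^3 + 2*4 + 10 mod 13 = 4
LHS != RHS

No, not on the curve


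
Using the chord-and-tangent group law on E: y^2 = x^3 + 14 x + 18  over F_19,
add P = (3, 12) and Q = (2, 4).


P != Q, so use the chord formula.
s = (y2 - y1) / (x2 - x1) = (11) / (18) mod 19 = 8
x3 = s^2 - x1 - x2 mod 19 = 8^2 - 3 - 2 = 2
y3 = s (x1 - x3) - y1 mod 19 = 8 * (3 - 2) - 12 = 15

P + Q = (2, 15)


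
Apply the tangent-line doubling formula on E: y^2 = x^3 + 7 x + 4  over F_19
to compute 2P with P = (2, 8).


Doubling: s = (3 x1^2 + a) / (2 y1)
s = (3*2^2 + 7) / (2*8) mod 19 = 0
x3 = s^2 - 2 x1 mod 19 = 0^2 - 2*2 = 15
y3 = s (x1 - x3) - y1 mod 19 = 0 * (2 - 15) - 8 = 11

2P = (15, 11)


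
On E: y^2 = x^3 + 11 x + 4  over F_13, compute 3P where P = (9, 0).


k = 3 = 11_2 (binary, LSB first: 11)
Double-and-add from P = (9, 0):
  bit 0 = 1: acc = O + (9, 0) = (9, 0)
  bit 1 = 1: acc = (9, 0) + O = (9, 0)

3P = (9, 0)


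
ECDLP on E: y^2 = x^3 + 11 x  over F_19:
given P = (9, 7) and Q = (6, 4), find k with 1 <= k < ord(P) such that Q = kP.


Enumerate multiples of P until we hit Q = (6, 4):
  1P = (9, 7)
  2P = (6, 4)
Match found at i = 2.

k = 2


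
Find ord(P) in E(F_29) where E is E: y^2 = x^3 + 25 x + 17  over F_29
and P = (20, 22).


Compute successive multiples of P until we hit O:
  1P = (20, 22)
  2P = (11, 17)
  3P = (18, 21)
  4P = (13, 25)
  5P = (24, 17)
  6P = (21, 1)
  7P = (23, 12)
  8P = (10, 22)
  ... (continuing to 29P)
  29P = O

ord(P) = 29


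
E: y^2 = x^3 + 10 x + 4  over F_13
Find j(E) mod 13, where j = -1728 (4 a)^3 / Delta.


Delta = -16(4 a^3 + 27 b^2) mod 13 = 3
-1728 * (4 a)^3 = -1728 * (4*10)^3 mod 13 = 1
j = 1 * 3^(-1) mod 13 = 9

j = 9 (mod 13)


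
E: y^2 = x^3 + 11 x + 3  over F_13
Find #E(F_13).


For each x in F_13, count y with y^2 = x^3 + 11 x + 3 mod 13:
  x = 0: RHS = 3, y in [4, 9]  -> 2 point(s)
  x = 5: RHS = 1, y in [1, 12]  -> 2 point(s)
  x = 6: RHS = 12, y in [5, 8]  -> 2 point(s)
  x = 9: RHS = 12, y in [5, 8]  -> 2 point(s)
  x = 11: RHS = 12, y in [5, 8]  -> 2 point(s)
  x = 12: RHS = 4, y in [2, 11]  -> 2 point(s)
Affine points: 12. Add the point at infinity: total = 13.

#E(F_13) = 13


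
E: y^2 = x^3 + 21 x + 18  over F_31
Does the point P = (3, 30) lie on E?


Check whether y^2 = x^3 + 21 x + 18 (mod 31) for (x, y) = (3, 30).
LHS: y^2 = 30^2 mod 31 = 1
RHS: x^3 + 21 x + 18 = 3^3 + 21*3 + 18 mod 31 = 15
LHS != RHS

No, not on the curve


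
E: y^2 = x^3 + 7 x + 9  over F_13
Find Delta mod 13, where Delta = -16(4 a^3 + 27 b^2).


4 a^3 + 27 b^2 = 4*7^3 + 27*9^2 = 1372 + 2187 = 3559
Delta = -16 * (3559) = -56944
Delta mod 13 = 9

Delta = 9 (mod 13)


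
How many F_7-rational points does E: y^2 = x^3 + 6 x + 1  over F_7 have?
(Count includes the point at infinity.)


For each x in F_7, count y with y^2 = x^3 + 6 x + 1 mod 7:
  x = 0: RHS = 1, y in [1, 6]  -> 2 point(s)
  x = 1: RHS = 1, y in [1, 6]  -> 2 point(s)
  x = 2: RHS = 0, y in [0]  -> 1 point(s)
  x = 3: RHS = 4, y in [2, 5]  -> 2 point(s)
  x = 5: RHS = 2, y in [3, 4]  -> 2 point(s)
  x = 6: RHS = 1, y in [1, 6]  -> 2 point(s)
Affine points: 11. Add the point at infinity: total = 12.

#E(F_7) = 12


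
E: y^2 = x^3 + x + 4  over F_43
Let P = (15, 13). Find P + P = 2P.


Doubling: s = (3 x1^2 + a) / (2 y1)
s = (3*15^2 + 1) / (2*13) mod 43 = 26
x3 = s^2 - 2 x1 mod 43 = 26^2 - 2*15 = 1
y3 = s (x1 - x3) - y1 mod 43 = 26 * (15 - 1) - 13 = 7

2P = (1, 7)


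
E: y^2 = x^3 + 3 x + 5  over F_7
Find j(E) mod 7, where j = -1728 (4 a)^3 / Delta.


Delta = -16(4 a^3 + 27 b^2) mod 7 = 2
-1728 * (4 a)^3 = -1728 * (4*3)^3 mod 7 = 6
j = 6 * 2^(-1) mod 7 = 3

j = 3 (mod 7)


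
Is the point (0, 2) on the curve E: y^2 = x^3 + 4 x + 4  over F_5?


Check whether y^2 = x^3 + 4 x + 4 (mod 5) for (x, y) = (0, 2).
LHS: y^2 = 2^2 mod 5 = 4
RHS: x^3 + 4 x + 4 = 0^3 + 4*0 + 4 mod 5 = 4
LHS = RHS

Yes, on the curve


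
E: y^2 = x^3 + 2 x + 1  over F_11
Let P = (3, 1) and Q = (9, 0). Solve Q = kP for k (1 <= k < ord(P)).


Enumerate multiples of P until we hit Q = (9, 0):
  1P = (3, 1)
  2P = (9, 0)
Match found at i = 2.

k = 2


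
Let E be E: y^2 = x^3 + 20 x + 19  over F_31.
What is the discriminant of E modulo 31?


4 a^3 + 27 b^2 = 4*20^3 + 27*19^2 = 32000 + 9747 = 41747
Delta = -16 * (41747) = -667952
Delta mod 31 = 5

Delta = 5 (mod 31)


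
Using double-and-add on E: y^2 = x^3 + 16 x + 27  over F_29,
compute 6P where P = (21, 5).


k = 6 = 110_2 (binary, LSB first: 011)
Double-and-add from P = (21, 5):
  bit 0 = 0: acc unchanged = O
  bit 1 = 1: acc = O + (9, 1) = (9, 1)
  bit 2 = 1: acc = (9, 1) + (12, 2) = (21, 24)

6P = (21, 24)


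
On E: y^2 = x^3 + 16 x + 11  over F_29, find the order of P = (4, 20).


Compute successive multiples of P until we hit O:
  1P = (4, 20)
  2P = (5, 19)
  3P = (21, 26)
  4P = (26, 20)
  5P = (28, 9)
  6P = (3, 17)
  7P = (2, 15)
  8P = (22, 22)
  ... (continuing to 18P)
  18P = O

ord(P) = 18


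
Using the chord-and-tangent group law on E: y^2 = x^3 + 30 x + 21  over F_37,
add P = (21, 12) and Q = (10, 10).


P != Q, so use the chord formula.
s = (y2 - y1) / (x2 - x1) = (35) / (26) mod 37 = 17
x3 = s^2 - x1 - x2 mod 37 = 17^2 - 21 - 10 = 36
y3 = s (x1 - x3) - y1 mod 37 = 17 * (21 - 36) - 12 = 29

P + Q = (36, 29)


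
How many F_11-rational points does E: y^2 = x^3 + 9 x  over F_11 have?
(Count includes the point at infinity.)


For each x in F_11, count y with y^2 = x^3 + 9 x + 0 mod 11:
  x = 0: RHS = 0, y in [0]  -> 1 point(s)
  x = 2: RHS = 4, y in [2, 9]  -> 2 point(s)
  x = 4: RHS = 1, y in [1, 10]  -> 2 point(s)
  x = 5: RHS = 5, y in [4, 7]  -> 2 point(s)
  x = 8: RHS = 1, y in [1, 10]  -> 2 point(s)
  x = 10: RHS = 1, y in [1, 10]  -> 2 point(s)
Affine points: 11. Add the point at infinity: total = 12.

#E(F_11) = 12


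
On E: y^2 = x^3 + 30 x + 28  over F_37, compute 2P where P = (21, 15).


Doubling: s = (3 x1^2 + a) / (2 y1)
s = (3*21^2 + 30) / (2*15) mod 37 = 34
x3 = s^2 - 2 x1 mod 37 = 34^2 - 2*21 = 4
y3 = s (x1 - x3) - y1 mod 37 = 34 * (21 - 4) - 15 = 8

2P = (4, 8)


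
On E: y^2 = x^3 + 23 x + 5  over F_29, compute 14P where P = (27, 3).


k = 14 = 1110_2 (binary, LSB first: 0111)
Double-and-add from P = (27, 3):
  bit 0 = 0: acc unchanged = O
  bit 1 = 1: acc = O + (5, 19) = (5, 19)
  bit 2 = 1: acc = (5, 19) + (23, 17) = (25, 9)
  bit 3 = 1: acc = (25, 9) + (21, 18) = (8, 18)

14P = (8, 18)


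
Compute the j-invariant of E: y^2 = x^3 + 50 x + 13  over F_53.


Delta = -16(4 a^3 + 27 b^2) mod 53 = 5
-1728 * (4 a)^3 = -1728 * (4*50)^3 mod 53 = 17
j = 17 * 5^(-1) mod 53 = 14

j = 14 (mod 53)


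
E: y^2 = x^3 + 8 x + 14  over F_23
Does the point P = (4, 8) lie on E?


Check whether y^2 = x^3 + 8 x + 14 (mod 23) for (x, y) = (4, 8).
LHS: y^2 = 8^2 mod 23 = 18
RHS: x^3 + 8 x + 14 = 4^3 + 8*4 + 14 mod 23 = 18
LHS = RHS

Yes, on the curve


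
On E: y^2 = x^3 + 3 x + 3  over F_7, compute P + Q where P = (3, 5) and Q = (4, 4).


P != Q, so use the chord formula.
s = (y2 - y1) / (x2 - x1) = (6) / (1) mod 7 = 6
x3 = s^2 - x1 - x2 mod 7 = 6^2 - 3 - 4 = 1
y3 = s (x1 - x3) - y1 mod 7 = 6 * (3 - 1) - 5 = 0

P + Q = (1, 0)


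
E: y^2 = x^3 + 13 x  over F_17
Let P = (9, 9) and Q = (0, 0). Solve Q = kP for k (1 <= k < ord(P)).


Enumerate multiples of P until we hit Q = (0, 0):
  1P = (9, 9)
  2P = (0, 0)
Match found at i = 2.

k = 2


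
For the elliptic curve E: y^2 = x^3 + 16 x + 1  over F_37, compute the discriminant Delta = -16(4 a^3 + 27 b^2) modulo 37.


4 a^3 + 27 b^2 = 4*16^3 + 27*1^2 = 16384 + 27 = 16411
Delta = -16 * (16411) = -262576
Delta mod 37 = 13

Delta = 13 (mod 37)


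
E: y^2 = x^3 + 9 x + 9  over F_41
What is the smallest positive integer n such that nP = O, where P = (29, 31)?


Compute successive multiples of P until we hit O:
  1P = (29, 31)
  2P = (14, 38)
  3P = (23, 40)
  4P = (22, 20)
  5P = (0, 38)
  6P = (28, 14)
  7P = (27, 3)
  8P = (17, 14)
  ... (continuing to 40P)
  40P = O

ord(P) = 40


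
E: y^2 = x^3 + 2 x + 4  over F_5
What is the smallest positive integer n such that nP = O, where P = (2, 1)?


Compute successive multiples of P until we hit O:
  1P = (2, 1)
  2P = (0, 3)
  3P = (4, 1)
  4P = (4, 4)
  5P = (0, 2)
  6P = (2, 4)
  7P = O

ord(P) = 7


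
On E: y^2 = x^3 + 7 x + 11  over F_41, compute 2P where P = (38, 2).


Doubling: s = (3 x1^2 + a) / (2 y1)
s = (3*38^2 + 7) / (2*2) mod 41 = 29
x3 = s^2 - 2 x1 mod 41 = 29^2 - 2*38 = 27
y3 = s (x1 - x3) - y1 mod 41 = 29 * (38 - 27) - 2 = 30

2P = (27, 30)


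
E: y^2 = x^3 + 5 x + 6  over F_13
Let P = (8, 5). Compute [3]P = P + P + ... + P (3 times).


k = 3 = 11_2 (binary, LSB first: 11)
Double-and-add from P = (8, 5):
  bit 0 = 1: acc = O + (8, 5) = (8, 5)
  bit 1 = 1: acc = (8, 5) + (9, 0) = (8, 8)

3P = (8, 8)


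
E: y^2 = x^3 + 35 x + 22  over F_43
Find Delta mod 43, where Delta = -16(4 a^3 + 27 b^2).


4 a^3 + 27 b^2 = 4*35^3 + 27*22^2 = 171500 + 13068 = 184568
Delta = -16 * (184568) = -2953088
Delta mod 43 = 23

Delta = 23 (mod 43)


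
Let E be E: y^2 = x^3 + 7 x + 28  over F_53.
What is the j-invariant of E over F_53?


Delta = -16(4 a^3 + 27 b^2) mod 53 = 25
-1728 * (4 a)^3 = -1728 * (4*7)^3 mod 53 = 51
j = 51 * 25^(-1) mod 53 = 19

j = 19 (mod 53)


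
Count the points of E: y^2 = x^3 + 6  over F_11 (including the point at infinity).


For each x in F_11, count y with y^2 = x^3 + 0 x + 6 mod 11:
  x = 2: RHS = 3, y in [5, 6]  -> 2 point(s)
  x = 3: RHS = 0, y in [0]  -> 1 point(s)
  x = 4: RHS = 4, y in [2, 9]  -> 2 point(s)
  x = 8: RHS = 1, y in [1, 10]  -> 2 point(s)
  x = 9: RHS = 9, y in [3, 8]  -> 2 point(s)
  x = 10: RHS = 5, y in [4, 7]  -> 2 point(s)
Affine points: 11. Add the point at infinity: total = 12.

#E(F_11) = 12


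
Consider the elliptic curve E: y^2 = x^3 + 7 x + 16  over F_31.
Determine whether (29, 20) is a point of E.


Check whether y^2 = x^3 + 7 x + 16 (mod 31) for (x, y) = (29, 20).
LHS: y^2 = 20^2 mod 31 = 28
RHS: x^3 + 7 x + 16 = 29^3 + 7*29 + 16 mod 31 = 25
LHS != RHS

No, not on the curve


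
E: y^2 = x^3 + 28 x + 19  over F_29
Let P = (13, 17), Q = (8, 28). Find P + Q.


P != Q, so use the chord formula.
s = (y2 - y1) / (x2 - x1) = (11) / (24) mod 29 = 21
x3 = s^2 - x1 - x2 mod 29 = 21^2 - 13 - 8 = 14
y3 = s (x1 - x3) - y1 mod 29 = 21 * (13 - 14) - 17 = 20

P + Q = (14, 20)


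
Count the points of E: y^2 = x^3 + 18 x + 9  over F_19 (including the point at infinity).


For each x in F_19, count y with y^2 = x^3 + 18 x + 9 mod 19:
  x = 0: RHS = 9, y in [3, 16]  -> 2 point(s)
  x = 1: RHS = 9, y in [3, 16]  -> 2 point(s)
  x = 8: RHS = 0, y in [0]  -> 1 point(s)
  x = 9: RHS = 7, y in [8, 11]  -> 2 point(s)
  x = 10: RHS = 11, y in [7, 12]  -> 2 point(s)
  x = 15: RHS = 6, y in [5, 14]  -> 2 point(s)
  x = 16: RHS = 4, y in [2, 17]  -> 2 point(s)
  x = 18: RHS = 9, y in [3, 16]  -> 2 point(s)
Affine points: 15. Add the point at infinity: total = 16.

#E(F_19) = 16


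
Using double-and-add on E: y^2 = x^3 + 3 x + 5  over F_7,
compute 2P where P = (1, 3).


k = 2 = 10_2 (binary, LSB first: 01)
Double-and-add from P = (1, 3):
  bit 0 = 0: acc unchanged = O
  bit 1 = 1: acc = O + (6, 6) = (6, 6)

2P = (6, 6)


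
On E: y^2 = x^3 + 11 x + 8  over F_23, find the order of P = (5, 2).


Compute successive multiples of P until we hit O:
  1P = (5, 2)
  2P = (21, 22)
  3P = (0, 10)
  4P = (4, 1)
  5P = (15, 11)
  6P = (16, 18)
  7P = (14, 10)
  8P = (17, 18)
  ... (continuing to 23P)
  23P = O

ord(P) = 23


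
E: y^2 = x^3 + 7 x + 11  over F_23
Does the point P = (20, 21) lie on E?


Check whether y^2 = x^3 + 7 x + 11 (mod 23) for (x, y) = (20, 21).
LHS: y^2 = 21^2 mod 23 = 4
RHS: x^3 + 7 x + 11 = 20^3 + 7*20 + 11 mod 23 = 9
LHS != RHS

No, not on the curve


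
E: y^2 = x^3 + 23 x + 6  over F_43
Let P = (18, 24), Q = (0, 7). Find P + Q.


P != Q, so use the chord formula.
s = (y2 - y1) / (x2 - x1) = (26) / (25) mod 43 = 32
x3 = s^2 - x1 - x2 mod 43 = 32^2 - 18 - 0 = 17
y3 = s (x1 - x3) - y1 mod 43 = 32 * (18 - 17) - 24 = 8

P + Q = (17, 8)


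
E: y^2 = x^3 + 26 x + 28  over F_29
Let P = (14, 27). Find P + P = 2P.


Doubling: s = (3 x1^2 + a) / (2 y1)
s = (3*14^2 + 26) / (2*27) mod 29 = 6
x3 = s^2 - 2 x1 mod 29 = 6^2 - 2*14 = 8
y3 = s (x1 - x3) - y1 mod 29 = 6 * (14 - 8) - 27 = 9

2P = (8, 9)


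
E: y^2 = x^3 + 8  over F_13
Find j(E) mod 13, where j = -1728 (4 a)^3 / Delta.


Delta = -16(4 a^3 + 27 b^2) mod 13 = 3
-1728 * (4 a)^3 = -1728 * (4*0)^3 mod 13 = 0
j = 0 * 3^(-1) mod 13 = 0

j = 0 (mod 13)


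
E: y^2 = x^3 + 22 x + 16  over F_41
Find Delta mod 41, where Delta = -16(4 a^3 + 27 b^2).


4 a^3 + 27 b^2 = 4*22^3 + 27*16^2 = 42592 + 6912 = 49504
Delta = -16 * (49504) = -792064
Delta mod 41 = 15

Delta = 15 (mod 41)


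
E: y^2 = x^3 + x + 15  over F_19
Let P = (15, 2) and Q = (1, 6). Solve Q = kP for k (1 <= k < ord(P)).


Enumerate multiples of P until we hit Q = (1, 6):
  1P = (15, 2)
  2P = (12, 11)
  3P = (1, 13)
  4P = (1, 6)
Match found at i = 4.

k = 4


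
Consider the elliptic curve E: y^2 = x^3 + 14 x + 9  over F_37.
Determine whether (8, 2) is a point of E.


Check whether y^2 = x^3 + 14 x + 9 (mod 37) for (x, y) = (8, 2).
LHS: y^2 = 2^2 mod 37 = 4
RHS: x^3 + 14 x + 9 = 8^3 + 14*8 + 9 mod 37 = 4
LHS = RHS

Yes, on the curve


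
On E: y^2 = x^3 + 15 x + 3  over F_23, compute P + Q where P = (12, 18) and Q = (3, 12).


P != Q, so use the chord formula.
s = (y2 - y1) / (x2 - x1) = (17) / (14) mod 23 = 16
x3 = s^2 - x1 - x2 mod 23 = 16^2 - 12 - 3 = 11
y3 = s (x1 - x3) - y1 mod 23 = 16 * (12 - 11) - 18 = 21

P + Q = (11, 21)


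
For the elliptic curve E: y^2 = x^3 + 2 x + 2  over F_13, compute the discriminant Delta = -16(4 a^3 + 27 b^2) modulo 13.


4 a^3 + 27 b^2 = 4*2^3 + 27*2^2 = 32 + 108 = 140
Delta = -16 * (140) = -2240
Delta mod 13 = 9

Delta = 9 (mod 13)


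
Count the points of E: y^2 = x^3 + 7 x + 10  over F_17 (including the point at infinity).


For each x in F_17, count y with y^2 = x^3 + 7 x + 10 mod 17:
  x = 1: RHS = 1, y in [1, 16]  -> 2 point(s)
  x = 2: RHS = 15, y in [7, 10]  -> 2 point(s)
  x = 4: RHS = 0, y in [0]  -> 1 point(s)
  x = 5: RHS = 0, y in [0]  -> 1 point(s)
  x = 6: RHS = 13, y in [8, 9]  -> 2 point(s)
  x = 8: RHS = 0, y in [0]  -> 1 point(s)
  x = 10: RHS = 9, y in [3, 14]  -> 2 point(s)
  x = 14: RHS = 13, y in [8, 9]  -> 2 point(s)
  x = 16: RHS = 2, y in [6, 11]  -> 2 point(s)
Affine points: 15. Add the point at infinity: total = 16.

#E(F_17) = 16


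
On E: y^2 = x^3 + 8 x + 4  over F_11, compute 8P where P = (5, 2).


k = 8 = 1000_2 (binary, LSB first: 0001)
Double-and-add from P = (5, 2):
  bit 0 = 0: acc unchanged = O
  bit 1 = 0: acc unchanged = O
  bit 2 = 0: acc unchanged = O
  bit 3 = 1: acc = O + (6, 9) = (6, 9)

8P = (6, 9)


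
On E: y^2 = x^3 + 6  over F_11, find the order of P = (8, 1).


Compute successive multiples of P until we hit O:
  1P = (8, 1)
  2P = (4, 9)
  3P = (3, 0)
  4P = (4, 2)
  5P = (8, 10)
  6P = O

ord(P) = 6


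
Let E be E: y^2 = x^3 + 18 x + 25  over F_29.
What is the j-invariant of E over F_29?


Delta = -16(4 a^3 + 27 b^2) mod 29 = 1
-1728 * (4 a)^3 = -1728 * (4*18)^3 mod 29 = 13
j = 13 * 1^(-1) mod 29 = 13

j = 13 (mod 29)


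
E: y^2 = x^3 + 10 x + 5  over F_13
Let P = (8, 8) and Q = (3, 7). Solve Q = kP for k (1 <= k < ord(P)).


Enumerate multiples of P until we hit Q = (3, 7):
  1P = (8, 8)
  2P = (1, 4)
  3P = (3, 6)
  4P = (11, 9)
  5P = (10, 0)
  6P = (11, 4)
  7P = (3, 7)
Match found at i = 7.

k = 7


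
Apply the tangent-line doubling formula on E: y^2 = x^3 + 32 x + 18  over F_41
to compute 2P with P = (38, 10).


Doubling: s = (3 x1^2 + a) / (2 y1)
s = (3*38^2 + 32) / (2*10) mod 41 = 5
x3 = s^2 - 2 x1 mod 41 = 5^2 - 2*38 = 31
y3 = s (x1 - x3) - y1 mod 41 = 5 * (38 - 31) - 10 = 25

2P = (31, 25)


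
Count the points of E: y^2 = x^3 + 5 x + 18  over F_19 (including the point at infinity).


For each x in F_19, count y with y^2 = x^3 + 5 x + 18 mod 19:
  x = 1: RHS = 5, y in [9, 10]  -> 2 point(s)
  x = 2: RHS = 17, y in [6, 13]  -> 2 point(s)
  x = 4: RHS = 7, y in [8, 11]  -> 2 point(s)
  x = 5: RHS = 16, y in [4, 15]  -> 2 point(s)
  x = 6: RHS = 17, y in [6, 13]  -> 2 point(s)
  x = 7: RHS = 16, y in [4, 15]  -> 2 point(s)
  x = 8: RHS = 0, y in [0]  -> 1 point(s)
  x = 10: RHS = 4, y in [2, 17]  -> 2 point(s)
  x = 11: RHS = 17, y in [6, 13]  -> 2 point(s)
  x = 12: RHS = 1, y in [1, 18]  -> 2 point(s)
  x = 13: RHS = 0, y in [0]  -> 1 point(s)
  x = 14: RHS = 1, y in [1, 18]  -> 2 point(s)
  x = 17: RHS = 0, y in [0]  -> 1 point(s)
Affine points: 23. Add the point at infinity: total = 24.

#E(F_19) = 24


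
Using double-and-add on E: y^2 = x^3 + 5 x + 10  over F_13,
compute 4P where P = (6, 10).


k = 4 = 100_2 (binary, LSB first: 001)
Double-and-add from P = (6, 10):
  bit 0 = 0: acc unchanged = O
  bit 1 = 0: acc unchanged = O
  bit 2 = 1: acc = O + (12, 11) = (12, 11)

4P = (12, 11)


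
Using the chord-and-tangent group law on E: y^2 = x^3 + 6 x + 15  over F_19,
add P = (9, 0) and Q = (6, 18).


P != Q, so use the chord formula.
s = (y2 - y1) / (x2 - x1) = (18) / (16) mod 19 = 13
x3 = s^2 - x1 - x2 mod 19 = 13^2 - 9 - 6 = 2
y3 = s (x1 - x3) - y1 mod 19 = 13 * (9 - 2) - 0 = 15

P + Q = (2, 15)


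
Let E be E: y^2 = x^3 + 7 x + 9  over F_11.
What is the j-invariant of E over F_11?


Delta = -16(4 a^3 + 27 b^2) mod 11 = 3
-1728 * (4 a)^3 = -1728 * (4*7)^3 mod 11 = 4
j = 4 * 3^(-1) mod 11 = 5

j = 5 (mod 11)


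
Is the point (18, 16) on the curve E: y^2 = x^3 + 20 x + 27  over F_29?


Check whether y^2 = x^3 + 20 x + 27 (mod 29) for (x, y) = (18, 16).
LHS: y^2 = 16^2 mod 29 = 24
RHS: x^3 + 20 x + 27 = 18^3 + 20*18 + 27 mod 29 = 13
LHS != RHS

No, not on the curve


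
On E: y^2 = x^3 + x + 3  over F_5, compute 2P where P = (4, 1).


Doubling: s = (3 x1^2 + a) / (2 y1)
s = (3*4^2 + 1) / (2*1) mod 5 = 2
x3 = s^2 - 2 x1 mod 5 = 2^2 - 2*4 = 1
y3 = s (x1 - x3) - y1 mod 5 = 2 * (4 - 1) - 1 = 0

2P = (1, 0)


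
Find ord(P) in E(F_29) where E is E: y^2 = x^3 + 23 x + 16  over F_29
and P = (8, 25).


Compute successive multiples of P until we hit O:
  1P = (8, 25)
  2P = (8, 4)
  3P = O

ord(P) = 3


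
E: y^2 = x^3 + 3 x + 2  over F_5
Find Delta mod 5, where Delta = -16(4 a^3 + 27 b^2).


4 a^3 + 27 b^2 = 4*3^3 + 27*2^2 = 108 + 108 = 216
Delta = -16 * (216) = -3456
Delta mod 5 = 4

Delta = 4 (mod 5)
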